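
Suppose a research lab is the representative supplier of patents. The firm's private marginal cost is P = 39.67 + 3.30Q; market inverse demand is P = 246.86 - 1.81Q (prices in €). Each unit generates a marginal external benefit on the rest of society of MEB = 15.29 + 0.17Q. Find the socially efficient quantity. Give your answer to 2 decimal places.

Social marginal cost = private MC − MEB = 24.38 + 3.13Q.
Set SMC = demand: 24.38 + 3.13Q = 246.86 - 1.81Q → Q* = 45.0364.

Q* = 45.04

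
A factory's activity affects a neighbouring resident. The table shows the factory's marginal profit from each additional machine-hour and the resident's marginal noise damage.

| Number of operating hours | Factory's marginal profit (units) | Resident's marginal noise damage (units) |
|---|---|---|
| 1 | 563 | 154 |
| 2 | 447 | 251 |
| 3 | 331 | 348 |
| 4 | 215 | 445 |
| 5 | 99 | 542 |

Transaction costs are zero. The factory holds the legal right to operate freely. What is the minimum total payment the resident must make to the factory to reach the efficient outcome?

645

Left alone the factory would choose level 5 (marginal profit stays positive).
Efficient level: k* = 2 (marginal profit ≥ marginal noise damage through 2).
The resident must at least cover the factory's forgone profit from cutting 5→2: 331 + 215 + 99 = 645.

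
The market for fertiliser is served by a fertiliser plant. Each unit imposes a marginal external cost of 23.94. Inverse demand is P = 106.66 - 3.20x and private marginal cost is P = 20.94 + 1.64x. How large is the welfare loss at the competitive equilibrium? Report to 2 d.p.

Market equilibrium (private): 20.94 + 1.64x = 106.66 - 3.20x → x_m = 17.7107.
Social marginal cost = private MC + MEC = 44.88 + 1.64x.
Set SMC = demand: 44.88 + 1.64x = 106.66 - 3.20x → x* = 12.7645.
Between x* and x_m the wedge SMC − demand runs linearly from 0 to MEC(x_m), so the loss is a triangle.
DWL = ½ × 4.9462 × 23.9400 = 59.2060.

DWL = 59.21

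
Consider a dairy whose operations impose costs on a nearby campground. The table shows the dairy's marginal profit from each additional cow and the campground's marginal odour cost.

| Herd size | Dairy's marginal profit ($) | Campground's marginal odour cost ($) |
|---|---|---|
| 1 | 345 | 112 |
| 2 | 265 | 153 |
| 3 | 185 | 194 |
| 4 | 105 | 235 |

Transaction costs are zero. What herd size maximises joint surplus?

2

Bargaining reaches the level where marginal profit last exceeds marginal odour cost.
That holds through level 2 (265 ≥ 153) but not at 3 (185 < 194).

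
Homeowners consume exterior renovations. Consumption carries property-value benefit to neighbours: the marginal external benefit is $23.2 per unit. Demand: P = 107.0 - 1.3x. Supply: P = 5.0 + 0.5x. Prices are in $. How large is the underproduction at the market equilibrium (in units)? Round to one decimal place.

Market equilibrium (private): 5.0 + 0.5x = 107.0 - 1.3x → x_m = 56.6667.
Social marginal benefit = demand + MEB = 130.2 - 1.3x.
Set SMB = MC: 130.2 - 1.3x = 5.0 + 0.5x → x* = 69.5556.
Gap = |56.6667 − 69.5556| = 12.8889.

12.9 units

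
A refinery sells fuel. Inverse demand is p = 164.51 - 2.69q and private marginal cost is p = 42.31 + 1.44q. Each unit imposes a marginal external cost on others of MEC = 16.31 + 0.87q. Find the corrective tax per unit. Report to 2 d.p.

tax = 34.73 per unit

Social marginal cost = private MC + MEC = 58.62 + 2.31q.
Set SMC = demand: 58.62 + 2.31q = 164.51 - 2.69q → q* = 21.1780.
The Pigouvian tax equals MEC at q*: 16.31 + 0.87×21.1780 = 34.7349.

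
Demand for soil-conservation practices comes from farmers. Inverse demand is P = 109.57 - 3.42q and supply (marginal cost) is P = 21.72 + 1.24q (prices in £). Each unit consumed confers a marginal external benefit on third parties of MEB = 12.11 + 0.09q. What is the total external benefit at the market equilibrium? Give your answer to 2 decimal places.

£244.29

Market equilibrium (private): 21.72 + 1.24q = 109.57 - 3.42q → q_m = 18.8519.
Total external benefit = ∫₀^{q_m} (12.11 + 0.09q) dq = 12.11×18.8519 + ½×0.09×18.8519² = 244.2892.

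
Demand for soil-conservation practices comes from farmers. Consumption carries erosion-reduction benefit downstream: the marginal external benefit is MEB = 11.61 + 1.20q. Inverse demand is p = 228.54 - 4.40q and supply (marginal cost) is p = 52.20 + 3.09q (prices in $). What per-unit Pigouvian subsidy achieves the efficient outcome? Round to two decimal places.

Social marginal benefit = demand + MEB = 240.15 - 3.20q.
Set SMB = MC: 240.15 - 3.20q = 52.20 + 3.09q → q* = 29.8808.
The Pigouvian subsidy equals MEB at q*: 11.61 + 1.20×29.8808 = 47.4670.

subsidy = $47.47 per unit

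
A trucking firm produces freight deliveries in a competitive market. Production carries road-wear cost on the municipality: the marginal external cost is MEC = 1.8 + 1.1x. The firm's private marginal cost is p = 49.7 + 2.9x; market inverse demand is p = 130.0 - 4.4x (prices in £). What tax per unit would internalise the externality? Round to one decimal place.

Social marginal cost = private MC + MEC = 51.5 + 4.0x.
Set SMC = demand: 51.5 + 4.0x = 130.0 - 4.4x → x* = 9.3452.
The Pigouvian tax equals MEC at x*: 1.8 + 1.1×9.3452 = 12.0797.

tax = £12.1 per unit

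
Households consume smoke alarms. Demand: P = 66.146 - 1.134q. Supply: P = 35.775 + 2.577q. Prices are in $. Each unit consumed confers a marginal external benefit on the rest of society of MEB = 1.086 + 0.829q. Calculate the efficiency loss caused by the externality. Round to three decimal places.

DWL = $10.747

Market equilibrium (private): 35.775 + 2.577q = 66.146 - 1.134q → q_m = 8.1840.
Social marginal benefit = demand + MEB = 67.232 - 0.305q.
Set SMB = MC: 67.232 - 0.305q = 35.775 + 2.577q → q* = 10.9150.
The welfare-loss triangle has base |q_m − q*| and height MEB(q_m) (the vertical gap between SMB and MC is zero at q* and MEB at q_m).
DWL = ½ × 2.7310 × 7.8706 = 10.7473.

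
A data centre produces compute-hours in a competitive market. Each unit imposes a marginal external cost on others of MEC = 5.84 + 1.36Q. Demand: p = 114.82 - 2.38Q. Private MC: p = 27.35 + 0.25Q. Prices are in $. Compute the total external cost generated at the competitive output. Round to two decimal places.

$946.40

Market equilibrium (private): 27.35 + 0.25Q = 114.82 - 2.38Q → Q_m = 33.2586.
Total external cost = ∫₀^{Q_m} (5.84 + 1.36Q) dQ = 5.84×33.2586 + ½×1.36×33.2586² = 946.4017.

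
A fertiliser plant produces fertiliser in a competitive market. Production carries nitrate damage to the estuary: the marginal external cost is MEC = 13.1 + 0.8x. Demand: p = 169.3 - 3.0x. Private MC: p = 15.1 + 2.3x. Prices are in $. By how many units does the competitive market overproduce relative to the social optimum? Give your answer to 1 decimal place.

Market equilibrium (private): 15.1 + 2.3x = 169.3 - 3.0x → x_m = 29.0943.
Social marginal cost = private MC + MEC = 28.2 + 3.1x.
Set SMC = demand: 28.2 + 3.1x = 169.3 - 3.0x → x* = 23.1311.
Gap = |29.0943 − 23.1311| = 5.9632.

6.0 units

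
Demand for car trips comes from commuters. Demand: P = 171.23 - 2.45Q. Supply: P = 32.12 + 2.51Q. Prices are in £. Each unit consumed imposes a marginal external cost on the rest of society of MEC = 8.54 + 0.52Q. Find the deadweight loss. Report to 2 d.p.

DWL = £48.79

Market equilibrium (private): 32.12 + 2.51Q = 171.23 - 2.45Q → Q_m = 28.0464.
Social marginal benefit = demand − MEC = 162.69 - 2.97Q.
Set SMB = MC: 162.69 - 2.97Q = 32.12 + 2.51Q → Q* = 23.8266.
The welfare-loss triangle has base |Q_m − Q*| and height MEC(Q_m) (the vertical gap between SMB and MC is zero at Q* and MEC at Q_m).
DWL = ½ × 4.2198 × 23.1241 = 48.7895.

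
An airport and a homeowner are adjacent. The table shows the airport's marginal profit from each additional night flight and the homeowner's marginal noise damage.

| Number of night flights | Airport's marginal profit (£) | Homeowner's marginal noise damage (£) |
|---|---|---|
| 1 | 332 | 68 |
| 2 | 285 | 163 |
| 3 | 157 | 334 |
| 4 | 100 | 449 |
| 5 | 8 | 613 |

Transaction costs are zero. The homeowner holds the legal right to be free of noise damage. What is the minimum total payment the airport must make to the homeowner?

Efficient level: marginal profit ≥ marginal noise damage through level 2, so k* = 2.
With the homeowner holding the right, the airport must at least compensate total damage at k*: 68 + 163 = 231.

£231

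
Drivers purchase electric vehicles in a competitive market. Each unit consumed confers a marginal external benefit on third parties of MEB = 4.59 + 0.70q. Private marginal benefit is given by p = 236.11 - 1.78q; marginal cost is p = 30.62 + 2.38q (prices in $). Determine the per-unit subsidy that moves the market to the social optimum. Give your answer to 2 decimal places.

subsidy = $47.09 per unit

Social marginal benefit = demand + MEB = 240.70 - 1.08q.
Set SMB = MC: 240.70 - 1.08q = 30.62 + 2.38q → q* = 60.7168.
The Pigouvian subsidy equals MEB at q*: 4.59 + 0.70×60.7168 = 47.0918.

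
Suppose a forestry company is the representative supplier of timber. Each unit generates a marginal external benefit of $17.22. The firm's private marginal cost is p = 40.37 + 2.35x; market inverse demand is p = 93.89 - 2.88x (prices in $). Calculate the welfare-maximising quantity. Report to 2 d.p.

x* = 13.53

Social marginal cost = private MC − MEB = 23.15 + 2.35x.
Set SMC = demand: 23.15 + 2.35x = 93.89 - 2.88x → x* = 13.5258.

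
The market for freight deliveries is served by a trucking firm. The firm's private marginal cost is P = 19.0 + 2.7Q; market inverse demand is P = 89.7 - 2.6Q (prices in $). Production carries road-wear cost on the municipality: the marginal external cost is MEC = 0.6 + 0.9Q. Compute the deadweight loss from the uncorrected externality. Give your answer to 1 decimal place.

DWL = $12.8

Market equilibrium (private): 19.0 + 2.7Q = 89.7 - 2.6Q → Q_m = 13.3396.
Social marginal cost = private MC + MEC = 19.6 + 3.6Q.
Set SMC = demand: 19.6 + 3.6Q = 89.7 - 2.6Q → Q* = 11.3065.
The welfare-loss triangle has base |Q_m − Q*| and height MEC(Q_m) (the vertical gap between SMC and demand is zero at Q* and MEC at Q_m).
DWL = ½ × 2.0331 × 12.6057 = 12.8143.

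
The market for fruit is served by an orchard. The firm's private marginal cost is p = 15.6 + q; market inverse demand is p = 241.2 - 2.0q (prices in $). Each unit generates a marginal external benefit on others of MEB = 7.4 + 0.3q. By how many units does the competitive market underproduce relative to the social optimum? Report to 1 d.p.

Market equilibrium (private): 15.6 + q = 241.2 - 2.0q → q_m = 75.2000.
Social marginal cost = private MC − MEB = 8.2 + 0.7q.
Set SMC = demand: 8.2 + 0.7q = 241.2 - 2.0q → q* = 86.2963.
Gap = |75.2000 − 86.2963| = 11.0963.

11.1 units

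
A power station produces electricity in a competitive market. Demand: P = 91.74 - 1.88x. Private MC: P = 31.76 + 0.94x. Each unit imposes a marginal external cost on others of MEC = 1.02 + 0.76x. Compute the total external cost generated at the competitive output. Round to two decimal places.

193.60

Market equilibrium (private): 31.76 + 0.94x = 91.74 - 1.88x → x_m = 21.2695.
Total external cost = ∫₀^{x_m} (1.02 + 0.76x) dx = 1.02×21.2695 + ½×0.76×21.2695² = 193.6037.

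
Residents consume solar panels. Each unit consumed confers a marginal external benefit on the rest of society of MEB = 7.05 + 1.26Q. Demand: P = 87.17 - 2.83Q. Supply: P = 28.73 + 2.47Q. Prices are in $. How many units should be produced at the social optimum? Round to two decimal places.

Social marginal benefit = demand + MEB = 94.22 - 1.57Q.
Set SMB = MC: 94.22 - 1.57Q = 28.73 + 2.47Q → Q* = 16.2104.

Q* = 16.21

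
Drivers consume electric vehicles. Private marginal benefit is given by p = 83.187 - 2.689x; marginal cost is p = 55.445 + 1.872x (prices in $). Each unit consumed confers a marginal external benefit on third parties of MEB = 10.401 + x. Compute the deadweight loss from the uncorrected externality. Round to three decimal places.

Market equilibrium (private): 55.445 + 1.872x = 83.187 - 2.689x → x_m = 6.0824.
Social marginal benefit = demand + MEB = 93.588 - 1.689x.
Set SMB = MC: 93.588 - 1.689x = 55.445 + 1.872x → x* = 10.7113.
Between x* and x_m the wedge SMB − MC runs linearly from 0 to MEB(x_m), so the loss is a triangle.
DWL = ½ × 4.6289 × 16.4834 = 38.1500.

DWL = $38.150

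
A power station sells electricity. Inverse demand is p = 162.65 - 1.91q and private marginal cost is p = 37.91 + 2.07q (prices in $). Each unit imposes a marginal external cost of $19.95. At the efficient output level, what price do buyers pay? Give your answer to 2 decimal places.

Social marginal cost = private MC + MEC = 57.86 + 2.07q.
Set SMC = demand: 57.86 + 2.07q = 162.65 - 1.91q → q* = 26.3291.
Consumer price on the demand curve at q*: 162.65 − 1.91×26.3291 = 112.3614.

P = $112.36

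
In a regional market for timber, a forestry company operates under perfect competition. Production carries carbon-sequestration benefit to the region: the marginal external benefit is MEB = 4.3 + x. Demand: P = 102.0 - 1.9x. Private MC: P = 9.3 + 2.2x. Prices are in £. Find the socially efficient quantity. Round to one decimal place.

x* = 31.3

Social marginal cost = private MC − MEB = 5.0 + 1.2x.
Set SMC = demand: 5.0 + 1.2x = 102.0 - 1.9x → x* = 31.2903.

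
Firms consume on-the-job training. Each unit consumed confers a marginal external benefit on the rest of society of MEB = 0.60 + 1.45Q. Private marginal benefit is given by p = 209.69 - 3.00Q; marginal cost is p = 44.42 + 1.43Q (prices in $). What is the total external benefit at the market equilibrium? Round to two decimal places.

$1031.45

Market equilibrium (private): 44.42 + 1.43Q = 209.69 - 3.00Q → Q_m = 37.3070.
Total external benefit = ∫₀^{Q_m} (0.60 + 1.45Q) dQ = 0.60×37.3070 + ½×1.45×37.3070² = 1031.4481.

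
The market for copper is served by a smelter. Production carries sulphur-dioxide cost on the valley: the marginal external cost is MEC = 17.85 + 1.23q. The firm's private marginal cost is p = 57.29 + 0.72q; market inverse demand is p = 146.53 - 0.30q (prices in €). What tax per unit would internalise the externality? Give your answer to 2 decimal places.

Social marginal cost = private MC + MEC = 75.14 + 1.95q.
Set SMC = demand: 75.14 + 1.95q = 146.53 - 0.30q → q* = 31.7289.
The Pigouvian tax equals MEC at q*: 17.85 + 1.23×31.7289 = 56.8765.

tax = €56.88 per unit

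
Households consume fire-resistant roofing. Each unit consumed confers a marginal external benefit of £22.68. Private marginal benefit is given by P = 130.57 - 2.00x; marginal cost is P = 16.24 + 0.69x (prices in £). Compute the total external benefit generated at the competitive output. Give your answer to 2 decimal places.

£963.94

Market equilibrium (private): 16.24 + 0.69x = 130.57 - 2.00x → x_m = 42.5019.
Total external benefit = MEB × x_m = 22.68 × 42.5019 = 963.9431.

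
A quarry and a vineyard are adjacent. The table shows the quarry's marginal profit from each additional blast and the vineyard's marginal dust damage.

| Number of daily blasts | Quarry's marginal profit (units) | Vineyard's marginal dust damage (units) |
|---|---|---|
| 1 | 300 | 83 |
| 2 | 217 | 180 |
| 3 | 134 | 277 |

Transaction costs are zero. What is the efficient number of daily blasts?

Bargaining reaches the level where marginal profit last exceeds marginal dust damage.
That holds through level 2 (217 ≥ 180) but not at 3 (134 < 277).

2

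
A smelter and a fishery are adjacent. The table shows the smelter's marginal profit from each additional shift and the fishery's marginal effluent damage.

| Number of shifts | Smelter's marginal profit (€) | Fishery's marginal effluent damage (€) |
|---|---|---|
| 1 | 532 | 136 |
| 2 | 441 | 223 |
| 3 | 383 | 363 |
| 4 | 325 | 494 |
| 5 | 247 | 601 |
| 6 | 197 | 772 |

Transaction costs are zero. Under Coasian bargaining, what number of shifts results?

Bargaining reaches the level where marginal profit last exceeds marginal effluent damage.
That holds through level 3 (383 ≥ 363) but not at 4 (325 < 494).

3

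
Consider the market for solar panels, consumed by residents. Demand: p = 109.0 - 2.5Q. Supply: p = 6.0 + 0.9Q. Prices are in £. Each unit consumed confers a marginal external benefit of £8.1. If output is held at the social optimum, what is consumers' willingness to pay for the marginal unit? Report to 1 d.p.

P = £27.3

Social marginal benefit = demand + MEB = 117.1 - 2.5Q.
Set SMB = MC: 117.1 - 2.5Q = 6.0 + 0.9Q → Q* = 32.6765.
Consumer price on the demand curve at Q*: 109.0 − 2.5×32.6765 = 27.3088.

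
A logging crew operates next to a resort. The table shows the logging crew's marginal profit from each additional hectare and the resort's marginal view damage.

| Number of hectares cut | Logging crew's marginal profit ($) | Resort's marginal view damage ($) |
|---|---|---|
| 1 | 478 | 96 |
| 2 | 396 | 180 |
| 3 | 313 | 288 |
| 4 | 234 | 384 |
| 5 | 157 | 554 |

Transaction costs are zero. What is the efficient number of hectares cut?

3

Bargaining reaches the level where marginal profit last exceeds marginal view damage.
That holds through level 3 (313 ≥ 288) but not at 4 (234 < 384).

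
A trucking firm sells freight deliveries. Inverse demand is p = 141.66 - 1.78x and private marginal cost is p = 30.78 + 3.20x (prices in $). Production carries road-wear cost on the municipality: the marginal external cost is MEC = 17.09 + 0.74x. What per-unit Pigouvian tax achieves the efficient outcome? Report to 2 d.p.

Social marginal cost = private MC + MEC = 47.87 + 3.94x.
Set SMC = demand: 47.87 + 3.94x = 141.66 - 1.78x → x* = 16.3969.
The Pigouvian tax equals MEC at x*: 17.09 + 0.74×16.3969 = 29.2237.

tax = $29.22 per unit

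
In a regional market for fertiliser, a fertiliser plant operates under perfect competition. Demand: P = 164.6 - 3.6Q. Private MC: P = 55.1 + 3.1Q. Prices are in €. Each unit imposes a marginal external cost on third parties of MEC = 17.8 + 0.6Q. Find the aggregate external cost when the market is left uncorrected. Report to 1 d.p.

Market equilibrium (private): 55.1 + 3.1Q = 164.6 - 3.6Q → Q_m = 16.3433.
Total external cost = ∫₀^{Q_m} (17.8 + 0.6Q) dQ = 17.8×16.3433 + ½×0.6×16.3433² = 371.0418.

€371.0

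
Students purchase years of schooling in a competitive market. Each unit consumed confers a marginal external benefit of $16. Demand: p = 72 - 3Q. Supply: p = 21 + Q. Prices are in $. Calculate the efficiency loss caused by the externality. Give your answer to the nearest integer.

DWL = $32

Market equilibrium (private): 21 + Q = 72 - 3Q → Q_m = 12.7500.
Social marginal benefit = demand + MEB = 88 - 3Q.
Set SMB = MC: 88 - 3Q = 21 + Q → Q* = 16.7500.
The loss is the area between SMB and MC from Q* to Q_m; with linear curves that's a triangle of height MEB(Q_m).
DWL = ½ × 4.0000 × 16.0000 = 32.0000.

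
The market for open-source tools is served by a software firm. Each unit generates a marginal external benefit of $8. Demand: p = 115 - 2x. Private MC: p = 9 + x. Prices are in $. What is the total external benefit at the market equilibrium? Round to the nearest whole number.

Market equilibrium (private): 9 + x = 115 - 2x → x_m = 35.3333.
Total external benefit = MEB × x_m = 8 × 35.3333 = 282.6664.

$283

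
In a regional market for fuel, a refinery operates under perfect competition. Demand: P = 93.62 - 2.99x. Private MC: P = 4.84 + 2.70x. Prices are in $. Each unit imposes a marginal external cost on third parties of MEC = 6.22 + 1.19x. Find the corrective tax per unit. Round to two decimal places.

Social marginal cost = private MC + MEC = 11.06 + 3.89x.
Set SMC = demand: 11.06 + 3.89x = 93.62 - 2.99x → x* = 12.0000.
The Pigouvian tax equals MEC at x*: 6.22 + 1.19×12.0000 = 20.5000.

tax = $20.50 per unit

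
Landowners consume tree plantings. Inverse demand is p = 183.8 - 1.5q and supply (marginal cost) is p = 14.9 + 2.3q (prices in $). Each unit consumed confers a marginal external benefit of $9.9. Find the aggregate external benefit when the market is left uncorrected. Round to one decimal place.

Market equilibrium (private): 14.9 + 2.3q = 183.8 - 1.5q → q_m = 44.4474.
Total external benefit = MEB × q_m = 9.9 × 44.4474 = 440.0293.

$440.0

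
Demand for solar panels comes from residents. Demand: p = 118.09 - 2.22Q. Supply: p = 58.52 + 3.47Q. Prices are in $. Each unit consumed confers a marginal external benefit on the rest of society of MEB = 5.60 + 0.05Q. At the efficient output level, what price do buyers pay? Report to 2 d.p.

Social marginal benefit = demand + MEB = 123.69 - 2.17Q.
Set SMB = MC: 123.69 - 2.17Q = 58.52 + 3.47Q → Q* = 11.5550.
Consumer price on the demand curve at Q*: 118.09 − 2.22×11.5550 = 92.4379.

P = $92.44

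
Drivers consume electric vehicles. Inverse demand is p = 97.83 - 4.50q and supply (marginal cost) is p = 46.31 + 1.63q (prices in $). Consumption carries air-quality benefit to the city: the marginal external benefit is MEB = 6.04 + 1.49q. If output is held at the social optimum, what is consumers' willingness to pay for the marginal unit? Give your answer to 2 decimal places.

Social marginal benefit = demand + MEB = 103.87 - 3.01q.
Set SMB = MC: 103.87 - 3.01q = 46.31 + 1.63q → q* = 12.4052.
Consumer price on the demand curve at q*: 97.83 − 4.50×12.4052 = 42.0066.

P = $42.01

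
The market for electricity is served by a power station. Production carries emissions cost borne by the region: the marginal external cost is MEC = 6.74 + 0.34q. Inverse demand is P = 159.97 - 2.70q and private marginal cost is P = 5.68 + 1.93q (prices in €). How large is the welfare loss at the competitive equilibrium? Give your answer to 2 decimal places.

DWL = €32.85

Market equilibrium (private): 5.68 + 1.93q = 159.97 - 2.70q → q_m = 33.3240.
Social marginal cost = private MC + MEC = 12.42 + 2.27q.
Set SMC = demand: 12.42 + 2.27q = 159.97 - 2.70q → q* = 29.6881.
Height of the DWL triangle at q_m is SMC(q_m) − demand(q_m) = MEC(q_m) = 18.0702.
DWL = ½ × 3.6359 × 18.0702 = 32.8507.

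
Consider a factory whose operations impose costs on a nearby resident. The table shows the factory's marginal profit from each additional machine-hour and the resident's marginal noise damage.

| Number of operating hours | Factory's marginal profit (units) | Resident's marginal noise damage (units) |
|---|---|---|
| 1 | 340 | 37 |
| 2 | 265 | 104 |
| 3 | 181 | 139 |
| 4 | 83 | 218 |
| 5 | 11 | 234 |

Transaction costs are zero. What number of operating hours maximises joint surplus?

Bargaining reaches the level where marginal profit last exceeds marginal noise damage.
That holds through level 3 (181 ≥ 139) but not at 4 (83 < 218).

3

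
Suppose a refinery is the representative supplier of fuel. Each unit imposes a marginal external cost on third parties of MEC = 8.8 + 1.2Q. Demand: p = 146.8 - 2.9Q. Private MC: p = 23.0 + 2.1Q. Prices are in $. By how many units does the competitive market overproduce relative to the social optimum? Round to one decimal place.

Market equilibrium (private): 23.0 + 2.1Q = 146.8 - 2.9Q → Q_m = 24.7600.
Social marginal cost = private MC + MEC = 31.8 + 3.3Q.
Set SMC = demand: 31.8 + 3.3Q = 146.8 - 2.9Q → Q* = 18.5484.
Gap = |24.7600 − 18.5484| = 6.2116.

6.2 units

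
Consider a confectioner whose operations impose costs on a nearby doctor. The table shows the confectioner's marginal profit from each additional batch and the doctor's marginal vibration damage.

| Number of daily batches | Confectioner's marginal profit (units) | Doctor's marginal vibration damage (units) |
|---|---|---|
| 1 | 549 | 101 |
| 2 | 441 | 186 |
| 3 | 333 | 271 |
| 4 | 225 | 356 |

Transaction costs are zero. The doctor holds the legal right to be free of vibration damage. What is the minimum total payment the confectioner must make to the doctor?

Efficient level: marginal profit ≥ marginal vibration damage through level 3, so k* = 3.
With the doctor holding the right, the confectioner must at least compensate total damage at k*: 101 + 186 + 271 = 558.

558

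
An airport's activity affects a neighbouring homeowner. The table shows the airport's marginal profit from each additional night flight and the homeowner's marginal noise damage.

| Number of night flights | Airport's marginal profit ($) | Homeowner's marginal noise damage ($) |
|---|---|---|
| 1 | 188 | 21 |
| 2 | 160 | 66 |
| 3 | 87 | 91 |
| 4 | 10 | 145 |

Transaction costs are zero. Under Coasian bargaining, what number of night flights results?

2

Bargaining reaches the level where marginal profit last exceeds marginal noise damage.
That holds through level 2 (160 ≥ 66) but not at 3 (87 < 91).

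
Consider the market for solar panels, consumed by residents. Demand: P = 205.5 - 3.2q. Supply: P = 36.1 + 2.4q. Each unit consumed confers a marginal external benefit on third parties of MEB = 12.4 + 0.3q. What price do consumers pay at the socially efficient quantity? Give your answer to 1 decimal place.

P = 95.7

Social marginal benefit = demand + MEB = 217.9 - 2.9q.
Set SMB = MC: 217.9 - 2.9q = 36.1 + 2.4q → q* = 34.3019.
Consumer price on the demand curve at q*: 205.5 − 3.2×34.3019 = 95.7339.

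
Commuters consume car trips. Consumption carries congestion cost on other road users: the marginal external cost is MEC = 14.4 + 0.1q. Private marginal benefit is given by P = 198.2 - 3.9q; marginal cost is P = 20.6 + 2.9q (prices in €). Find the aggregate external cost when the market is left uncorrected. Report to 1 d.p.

€410.2

Market equilibrium (private): 20.6 + 2.9q = 198.2 - 3.9q → q_m = 26.1176.
Total external cost = ∫₀^{q_m} (14.4 + 0.1q) dq = 14.4×26.1176 + ½×0.1×26.1176² = 410.1999.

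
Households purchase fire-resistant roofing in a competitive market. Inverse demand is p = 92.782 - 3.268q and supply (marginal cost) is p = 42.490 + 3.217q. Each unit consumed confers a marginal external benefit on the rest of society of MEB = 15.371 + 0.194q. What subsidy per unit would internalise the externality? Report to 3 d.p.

subsidy = 17.396 per unit

Social marginal benefit = demand + MEB = 108.153 - 3.074q.
Set SMB = MC: 108.153 - 3.074q = 42.490 + 3.217q → q* = 10.4376.
The Pigouvian subsidy equals MEB at q*: 15.371 + 0.194×10.4376 = 17.3959.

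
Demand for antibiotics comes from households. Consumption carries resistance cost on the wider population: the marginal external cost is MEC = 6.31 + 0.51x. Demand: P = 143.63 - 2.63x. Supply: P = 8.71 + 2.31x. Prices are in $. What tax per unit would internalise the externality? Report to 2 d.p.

Social marginal benefit = demand − MEC = 137.32 - 3.14x.
Set SMB = MC: 137.32 - 3.14x = 8.71 + 2.31x → x* = 23.5982.
The Pigouvian tax equals MEC at x*: 6.31 + 0.51×23.5982 = 18.3451.

tax = $18.35 per unit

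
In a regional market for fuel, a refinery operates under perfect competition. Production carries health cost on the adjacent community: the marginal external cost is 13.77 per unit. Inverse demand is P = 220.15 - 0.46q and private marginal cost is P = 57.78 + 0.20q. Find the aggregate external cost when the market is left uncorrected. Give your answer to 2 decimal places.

3387.63

Market equilibrium (private): 57.78 + 0.20q = 220.15 - 0.46q → q_m = 246.0152.
Total external cost = MEC × q_m = 13.77 × 246.0152 = 3387.6293.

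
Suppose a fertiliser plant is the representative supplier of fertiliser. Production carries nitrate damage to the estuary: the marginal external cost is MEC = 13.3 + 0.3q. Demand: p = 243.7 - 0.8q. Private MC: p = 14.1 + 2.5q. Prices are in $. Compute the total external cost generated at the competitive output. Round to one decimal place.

$1651.5

Market equilibrium (private): 14.1 + 2.5q = 243.7 - 0.8q → q_m = 69.5758.
Total external cost = ∫₀^{q_m} (13.3 + 0.3q) dq = 13.3×69.5758 + ½×0.3×69.5758² = 1651.4769.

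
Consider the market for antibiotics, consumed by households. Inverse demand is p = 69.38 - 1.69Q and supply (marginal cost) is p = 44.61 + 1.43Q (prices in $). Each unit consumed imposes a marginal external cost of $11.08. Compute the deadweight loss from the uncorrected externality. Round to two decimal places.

DWL = $19.67

Market equilibrium (private): 44.61 + 1.43Q = 69.38 - 1.69Q → Q_m = 7.9391.
Social marginal benefit = demand − MEC = 58.30 - 1.69Q.
Set SMB = MC: 58.30 - 1.69Q = 44.61 + 1.43Q → Q* = 4.3878.
The loss is the area between SMB and MC from Q* to Q_m; with linear curves that's a triangle of height MEC(Q_m).
DWL = ½ × 3.5513 × 11.0800 = 19.6742.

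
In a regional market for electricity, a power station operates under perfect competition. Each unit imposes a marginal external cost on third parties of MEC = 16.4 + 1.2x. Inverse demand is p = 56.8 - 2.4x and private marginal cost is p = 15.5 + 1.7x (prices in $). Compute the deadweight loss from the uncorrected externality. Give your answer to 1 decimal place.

DWL = $76.6

Market equilibrium (private): 15.5 + 1.7x = 56.8 - 2.4x → x_m = 10.0732.
Social marginal cost = private MC + MEC = 31.9 + 2.9x.
Set SMC = demand: 31.9 + 2.9x = 56.8 - 2.4x → x* = 4.6981.
The welfare-loss triangle has base |x_m − x*| and height MEC(x_m) (the vertical gap between SMC and demand is zero at x* and MEC at x_m).
DWL = ½ × 5.3751 × 28.4878 = 76.5624.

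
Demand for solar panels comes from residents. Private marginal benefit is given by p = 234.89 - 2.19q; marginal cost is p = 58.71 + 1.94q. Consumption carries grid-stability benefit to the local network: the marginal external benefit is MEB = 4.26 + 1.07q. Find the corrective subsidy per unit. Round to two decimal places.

Social marginal benefit = demand + MEB = 239.15 - 1.12q.
Set SMB = MC: 239.15 - 1.12q = 58.71 + 1.94q → q* = 58.9673.
The Pigouvian subsidy equals MEB at q*: 4.26 + 1.07×58.9673 = 67.3550.

subsidy = 67.36 per unit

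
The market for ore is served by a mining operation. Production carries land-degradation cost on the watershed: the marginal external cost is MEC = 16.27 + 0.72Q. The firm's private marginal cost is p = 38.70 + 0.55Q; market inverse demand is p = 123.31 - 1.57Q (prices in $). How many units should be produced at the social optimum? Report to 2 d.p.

Q* = 24.06

Social marginal cost = private MC + MEC = 54.97 + 1.27Q.
Set SMC = demand: 54.97 + 1.27Q = 123.31 - 1.57Q → Q* = 24.0634.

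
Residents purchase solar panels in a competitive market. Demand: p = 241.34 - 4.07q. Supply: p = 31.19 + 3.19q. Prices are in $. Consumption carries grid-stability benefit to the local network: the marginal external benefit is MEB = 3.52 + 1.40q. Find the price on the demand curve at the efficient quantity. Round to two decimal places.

Social marginal benefit = demand + MEB = 244.86 - 2.67q.
Set SMB = MC: 244.86 - 2.67q = 31.19 + 3.19q → q* = 36.4625.
Consumer price on the demand curve at q*: 241.34 − 4.07×36.4625 = 92.9376.

P = $92.94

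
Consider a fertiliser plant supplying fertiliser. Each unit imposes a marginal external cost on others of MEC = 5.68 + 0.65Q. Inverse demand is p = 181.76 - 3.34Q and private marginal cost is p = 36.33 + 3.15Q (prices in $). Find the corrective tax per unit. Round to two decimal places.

tax = $18.40 per unit

Social marginal cost = private MC + MEC = 42.01 + 3.80Q.
Set SMC = demand: 42.01 + 3.80Q = 181.76 - 3.34Q → Q* = 19.5728.
The Pigouvian tax equals MEC at Q*: 5.68 + 0.65×19.5728 = 18.4023.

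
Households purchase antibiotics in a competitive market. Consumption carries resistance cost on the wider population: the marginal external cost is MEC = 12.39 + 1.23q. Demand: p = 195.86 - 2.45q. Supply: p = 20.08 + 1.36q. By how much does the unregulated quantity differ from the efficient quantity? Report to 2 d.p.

13.72 units

Market equilibrium (private): 20.08 + 1.36q = 195.86 - 2.45q → q_m = 46.1365.
Social marginal benefit = demand − MEC = 183.47 - 3.68q.
Set SMB = MC: 183.47 - 3.68q = 20.08 + 1.36q → q* = 32.4187.
Gap = |46.1365 − 32.4187| = 13.7178.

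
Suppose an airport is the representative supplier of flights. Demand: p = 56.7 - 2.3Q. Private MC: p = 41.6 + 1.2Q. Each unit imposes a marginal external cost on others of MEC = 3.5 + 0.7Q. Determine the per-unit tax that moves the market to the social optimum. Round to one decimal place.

tax = 5.4 per unit

Social marginal cost = private MC + MEC = 45.1 + 1.9Q.
Set SMC = demand: 45.1 + 1.9Q = 56.7 - 2.3Q → Q* = 2.7619.
The Pigouvian tax equals MEC at Q*: 3.5 + 0.7×2.7619 = 5.4333.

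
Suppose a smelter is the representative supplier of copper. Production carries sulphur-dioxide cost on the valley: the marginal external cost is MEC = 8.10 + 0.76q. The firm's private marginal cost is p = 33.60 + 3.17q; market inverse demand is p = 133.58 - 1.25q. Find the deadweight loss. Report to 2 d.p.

Market equilibrium (private): 33.60 + 3.17q = 133.58 - 1.25q → q_m = 22.6199.
Social marginal cost = private MC + MEC = 41.70 + 3.93q.
Set SMC = demand: 41.70 + 3.93q = 133.58 - 1.25q → q* = 17.7375.
The loss is the area between SMC and demand from q* to q_m; with linear curves that's a triangle of height MEC(q_m).
DWL = ½ × 4.8824 × 25.2911 = 61.7406.

DWL = 61.74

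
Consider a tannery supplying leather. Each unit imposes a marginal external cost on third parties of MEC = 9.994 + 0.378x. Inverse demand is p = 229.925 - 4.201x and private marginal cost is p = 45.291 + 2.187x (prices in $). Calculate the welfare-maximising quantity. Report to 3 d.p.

Social marginal cost = private MC + MEC = 55.285 + 2.565x.
Set SMC = demand: 55.285 + 2.565x = 229.925 - 4.201x → x* = 25.8114.

x* = 25.811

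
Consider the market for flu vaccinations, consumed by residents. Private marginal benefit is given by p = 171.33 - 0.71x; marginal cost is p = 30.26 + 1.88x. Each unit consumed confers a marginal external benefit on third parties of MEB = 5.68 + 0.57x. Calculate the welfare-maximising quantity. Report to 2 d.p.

Social marginal benefit = demand + MEB = 177.01 - 0.14x.
Set SMB = MC: 177.01 - 0.14x = 30.26 + 1.88x → x* = 72.6485.

x* = 72.65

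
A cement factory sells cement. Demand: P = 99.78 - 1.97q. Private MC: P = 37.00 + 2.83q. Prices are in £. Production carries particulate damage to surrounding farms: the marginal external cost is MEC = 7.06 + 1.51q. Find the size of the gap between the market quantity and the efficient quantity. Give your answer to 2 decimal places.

4.25 units

Market equilibrium (private): 37.00 + 2.83q = 99.78 - 1.97q → q_m = 13.0792.
Social marginal cost = private MC + MEC = 44.06 + 4.34q.
Set SMC = demand: 44.06 + 4.34q = 99.78 - 1.97q → q* = 8.8304.
Gap = |13.0792 − 8.8304| = 4.2488.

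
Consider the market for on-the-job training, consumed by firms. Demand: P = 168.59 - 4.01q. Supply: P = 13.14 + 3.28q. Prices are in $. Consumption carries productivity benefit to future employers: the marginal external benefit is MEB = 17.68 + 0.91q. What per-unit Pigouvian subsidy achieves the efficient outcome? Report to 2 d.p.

Social marginal benefit = demand + MEB = 186.27 - 3.10q.
Set SMB = MC: 186.27 - 3.10q = 13.14 + 3.28q → q* = 27.1364.
The Pigouvian subsidy equals MEB at q*: 17.68 + 0.91×27.1364 = 42.3741.

subsidy = $42.37 per unit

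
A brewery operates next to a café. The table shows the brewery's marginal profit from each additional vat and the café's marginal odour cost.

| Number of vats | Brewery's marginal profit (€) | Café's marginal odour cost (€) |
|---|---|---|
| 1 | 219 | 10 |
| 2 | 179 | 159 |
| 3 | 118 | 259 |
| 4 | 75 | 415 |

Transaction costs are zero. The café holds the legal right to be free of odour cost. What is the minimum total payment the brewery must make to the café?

Efficient level: marginal profit ≥ marginal odour cost through level 2, so k* = 2.
With the café holding the right, the brewery must at least compensate total damage at k*: 10 + 159 = 169.

€169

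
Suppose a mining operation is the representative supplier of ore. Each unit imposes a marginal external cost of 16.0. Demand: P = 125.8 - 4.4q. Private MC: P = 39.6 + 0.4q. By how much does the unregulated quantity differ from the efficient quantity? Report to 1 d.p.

3.3 units

Market equilibrium (private): 39.6 + 0.4q = 125.8 - 4.4q → q_m = 17.9583.
Social marginal cost = private MC + MEC = 55.6 + 0.4q.
Set SMC = demand: 55.6 + 0.4q = 125.8 - 4.4q → q* = 14.6250.
Gap = |17.9583 − 14.6250| = 3.3333.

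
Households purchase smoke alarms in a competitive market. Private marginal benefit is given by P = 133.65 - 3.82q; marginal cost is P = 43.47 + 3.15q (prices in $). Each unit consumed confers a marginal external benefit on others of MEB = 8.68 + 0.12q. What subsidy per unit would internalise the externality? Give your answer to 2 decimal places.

subsidy = $10.41 per unit

Social marginal benefit = demand + MEB = 142.33 - 3.70q.
Set SMB = MC: 142.33 - 3.70q = 43.47 + 3.15q → q* = 14.4321.
The Pigouvian subsidy equals MEB at q*: 8.68 + 0.12×14.4321 = 10.4119.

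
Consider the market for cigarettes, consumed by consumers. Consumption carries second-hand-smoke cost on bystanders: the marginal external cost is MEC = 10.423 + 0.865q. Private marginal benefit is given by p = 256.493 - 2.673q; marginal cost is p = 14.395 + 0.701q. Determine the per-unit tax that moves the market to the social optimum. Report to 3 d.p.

Social marginal benefit = demand − MEC = 246.070 - 3.538q.
Set SMB = MC: 246.070 - 3.538q = 14.395 + 0.701q → q* = 54.6532.
The Pigouvian tax equals MEC at q*: 10.423 + 0.865×54.6532 = 57.6980.

tax = 57.698 per unit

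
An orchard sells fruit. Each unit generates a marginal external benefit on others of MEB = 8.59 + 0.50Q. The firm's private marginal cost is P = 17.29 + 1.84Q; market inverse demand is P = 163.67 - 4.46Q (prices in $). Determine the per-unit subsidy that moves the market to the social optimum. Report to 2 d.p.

Social marginal cost = private MC − MEB = 8.70 + 1.34Q.
Set SMC = demand: 8.70 + 1.34Q = 163.67 - 4.46Q → Q* = 26.7190.
The Pigouvian subsidy equals MEB at Q*: 8.59 + 0.50×26.7190 = 21.9495.

subsidy = $21.95 per unit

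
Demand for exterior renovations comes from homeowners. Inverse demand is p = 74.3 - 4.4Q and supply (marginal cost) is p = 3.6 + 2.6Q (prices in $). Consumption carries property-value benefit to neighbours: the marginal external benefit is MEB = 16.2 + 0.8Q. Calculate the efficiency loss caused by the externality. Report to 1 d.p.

Market equilibrium (private): 3.6 + 2.6Q = 74.3 - 4.4Q → Q_m = 10.1000.
Social marginal benefit = demand + MEB = 90.5 - 3.6Q.
Set SMB = MC: 90.5 - 3.6Q = 3.6 + 2.6Q → Q* = 14.0161.
Between Q* and Q_m the wedge SMB − MC runs linearly from 0 to MEB(Q_m), so the loss is a triangle.
DWL = ½ × 3.9161 × 24.2800 = 47.5415.

DWL = $47.5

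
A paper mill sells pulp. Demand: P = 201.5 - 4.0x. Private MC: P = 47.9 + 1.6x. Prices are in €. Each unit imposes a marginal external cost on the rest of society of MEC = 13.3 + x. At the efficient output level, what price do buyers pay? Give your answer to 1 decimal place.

P = €116.5

Social marginal cost = private MC + MEC = 61.2 + 2.6x.
Set SMC = demand: 61.2 + 2.6x = 201.5 - 4.0x → x* = 21.2576.
Consumer price on the demand curve at x*: 201.5 − 4.0×21.2576 = 116.4696.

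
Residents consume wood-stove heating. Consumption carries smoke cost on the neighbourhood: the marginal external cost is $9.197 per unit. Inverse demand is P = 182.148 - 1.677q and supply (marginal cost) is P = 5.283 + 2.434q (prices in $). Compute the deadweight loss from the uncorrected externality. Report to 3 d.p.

DWL = $10.288

Market equilibrium (private): 5.283 + 2.434q = 182.148 - 1.677q → q_m = 43.0224.
Social marginal benefit = demand − MEC = 172.951 - 1.677q.
Set SMB = MC: 172.951 - 1.677q = 5.283 + 2.434q → q* = 40.7852.
The loss is the area between SMB and MC from q* to q_m; with linear curves that's a triangle of height MEC(q_m).
DWL = ½ × 2.2372 × 9.1970 = 10.2878.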